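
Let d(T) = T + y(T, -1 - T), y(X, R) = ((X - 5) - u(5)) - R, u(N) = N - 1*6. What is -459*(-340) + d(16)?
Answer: 156105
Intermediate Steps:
u(N) = -6 + N (u(N) = N - 6 = -6 + N)
y(X, R) = -4 + X - R (y(X, R) = ((X - 5) - (-6 + 5)) - R = ((-5 + X) - 1*(-1)) - R = ((-5 + X) + 1) - R = (-4 + X) - R = -4 + X - R)
d(T) = -3 + 3*T (d(T) = T + (-4 + T - (-1 - T)) = T + (-4 + T + (1 + T)) = T + (-3 + 2*T) = -3 + 3*T)
-459*(-340) + d(16) = -459*(-340) + (-3 + 3*16) = 156060 + (-3 + 48) = 156060 + 45 = 156105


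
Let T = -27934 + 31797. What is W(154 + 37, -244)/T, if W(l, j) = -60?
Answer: -60/3863 ≈ -0.015532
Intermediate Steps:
T = 3863
W(154 + 37, -244)/T = -60/3863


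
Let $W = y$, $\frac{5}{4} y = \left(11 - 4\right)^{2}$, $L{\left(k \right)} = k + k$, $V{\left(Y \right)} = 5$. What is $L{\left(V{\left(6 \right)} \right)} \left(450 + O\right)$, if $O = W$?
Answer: $4892$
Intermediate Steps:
$L{\left(k \right)} = 2 k$
$y = \frac{196}{5}$ ($y = \frac{4 \left(11 - 4\right)^{2}}{5} = \frac{4 \cdot 7^{2}}{5} = \frac{4}{5} \cdot 49 = \frac{196}{5} \approx 39.2$)
$W = \frac{196}{5} \approx 39.2$
$O = \frac{196}{5} \approx 39.2$
$L{\left(V{\left(6 \right)} \right)} \left(450 + O\right) = 2 \cdot 5 \left(450 + \frac{196}{5}\right) = 10 \cdot \frac{2446}{5} = 4892$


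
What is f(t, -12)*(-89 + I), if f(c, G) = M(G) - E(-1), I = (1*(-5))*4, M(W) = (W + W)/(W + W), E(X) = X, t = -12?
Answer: -218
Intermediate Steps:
M(W) = 1 (M(W) = (2*W)/((2*W)) = (2*W)*(1/(2*W)) = 1)
I = -20 (I = -5*4 = -20)
f(c, G) = 2 (f(c, G) = 1 - 1*(-1) = 1 + 1 = 2)
f(t, -12)*(-89 + I) = 2*(-89 - 20) = 2*(-109) = -218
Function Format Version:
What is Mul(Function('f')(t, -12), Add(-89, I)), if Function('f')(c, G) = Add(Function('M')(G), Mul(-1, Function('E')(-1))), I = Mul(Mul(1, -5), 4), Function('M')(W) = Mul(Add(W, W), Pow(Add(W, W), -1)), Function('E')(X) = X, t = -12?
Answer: -218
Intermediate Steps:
Function('M')(W) = 1 (Function('M')(W) = Mul(Mul(2, W), Pow(Mul(2, W), -1)) = Mul(Mul(2, W), Mul(Rational(1, 2), Pow(W, -1))) = 1)
I = -20 (I = Mul(-5, 4) = -20)
Function('f')(c, G) = 2 (Function('f')(c, G) = Add(1, Mul(-1, -1)) = Add(1, 1) = 2)
Mul(Function('f')(t, -12), Add(-89, I)) = Mul(2, Add(-89, -20)) = Mul(2, -109) = -218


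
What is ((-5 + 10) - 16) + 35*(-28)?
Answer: -991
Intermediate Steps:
((-5 + 10) - 16) + 35*(-28) = (5 - 16) - 980 = -11 - 980 = -991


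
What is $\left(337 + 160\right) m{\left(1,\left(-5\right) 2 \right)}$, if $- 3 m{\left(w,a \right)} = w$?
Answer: $- \frac{497}{3} \approx -165.67$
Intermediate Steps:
$m{\left(w,a \right)} = - \frac{w}{3}$
$\left(337 + 160\right) m{\left(1,\left(-5\right) 2 \right)} = \left(337 + 160\right) \left(\left(- \frac{1}{3}\right) 1\right) = 497 \left(- \frac{1}{3}\right) = - \frac{497}{3}$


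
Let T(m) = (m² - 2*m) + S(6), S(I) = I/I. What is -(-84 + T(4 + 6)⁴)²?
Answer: -1853012957009769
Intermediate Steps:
S(I) = 1
T(m) = 1 + m² - 2*m (T(m) = (m² - 2*m) + 1 = 1 + m² - 2*m)
-(-84 + T(4 + 6)⁴)² = -(-84 + (1 + (4 + 6)² - 2*(4 + 6))⁴)² = -(-84 + (1 + 10² - 2*10)⁴)² = -(-84 + (1 + 100 - 20)⁴)² = -(-84 + 81⁴)² = -(-84 + 43046721)² = -1*43046637² = -1*1853012957009769 = -1853012957009769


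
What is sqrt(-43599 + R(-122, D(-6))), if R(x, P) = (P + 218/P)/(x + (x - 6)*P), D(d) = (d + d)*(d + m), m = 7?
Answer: I*sqrt(784545379737)/4242 ≈ 208.8*I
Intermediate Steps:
D(d) = 2*d*(7 + d) (D(d) = (d + d)*(d + 7) = (2*d)*(7 + d) = 2*d*(7 + d))
R(x, P) = (P + 218/P)/(x + P*(-6 + x)) (R(x, P) = (P + 218/P)/(x + (-6 + x)*P) = (P + 218/P)/(x + P*(-6 + x)))
sqrt(-43599 + R(-122, D(-6))) = sqrt(-43599 + (218 + (2*(-6)*(7 - 6))**2)/(((2*(-6)*(7 - 6)))*(-122 - 12*(-6)*(7 - 6) + (2*(-6)*(7 - 6))*(-122)))) = sqrt(-43599 + (218 + (2*(-6)*1)**2)/(((2*(-6)*1))*(-122 - 12*(-6) + (2*(-6)*1)*(-122)))) = sqrt(-43599 + (218 + (-12)**2)/((-12)*(-122 - 6*(-12) - 12*(-122)))) = sqrt(-43599 - (218 + 144)/(12*(-122 + 72 + 1464))) = sqrt(-43599 - 1/12*362/1414) = sqrt(-43599 - 1/12*1/1414*362) = sqrt(-43599 - 181/8484) = sqrt(-369894097/8484) = I*sqrt(784545379737)/4242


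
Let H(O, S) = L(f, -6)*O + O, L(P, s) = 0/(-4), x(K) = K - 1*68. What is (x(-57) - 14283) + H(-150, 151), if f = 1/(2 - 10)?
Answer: -14558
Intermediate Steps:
f = -⅛ (f = 1/(-8) = -⅛ ≈ -0.12500)
x(K) = -68 + K (x(K) = K - 68 = -68 + K)
L(P, s) = 0 (L(P, s) = 0*(-¼) = 0)
H(O, S) = O (H(O, S) = 0*O + O = 0 + O = O)
(x(-57) - 14283) + H(-150, 151) = ((-68 - 57) - 14283) - 150 = (-125 - 14283) - 150 = -14408 - 150 = -14558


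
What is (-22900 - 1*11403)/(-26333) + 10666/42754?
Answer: 873729120/562920541 ≈ 1.5521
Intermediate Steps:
(-22900 - 1*11403)/(-26333) + 10666/42754 = (-22900 - 11403)*(-1/26333) + 10666*(1/42754) = -34303*(-1/26333) + 5333/21377 = 34303/26333 + 5333/21377 = 873729120/562920541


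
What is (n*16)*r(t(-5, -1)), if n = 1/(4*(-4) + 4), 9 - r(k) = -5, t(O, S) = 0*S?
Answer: -56/3 ≈ -18.667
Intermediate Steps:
t(O, S) = 0
r(k) = 14 (r(k) = 9 - 1*(-5) = 9 + 5 = 14)
n = -1/12 (n = 1/(-16 + 4) = 1/(-12) = -1/12 ≈ -0.083333)
(n*16)*r(t(-5, -1)) = -1/12*16*14 = -4/3*14 = -56/3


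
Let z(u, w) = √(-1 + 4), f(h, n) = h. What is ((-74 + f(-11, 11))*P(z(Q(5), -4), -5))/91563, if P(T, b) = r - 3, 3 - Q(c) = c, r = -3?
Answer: 170/30521 ≈ 0.0055699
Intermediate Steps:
Q(c) = 3 - c
z(u, w) = √3
P(T, b) = -6 (P(T, b) = -3 - 3 = -6)
((-74 + f(-11, 11))*P(z(Q(5), -4), -5))/91563 = ((-74 - 11)*(-6))/91563 = -85*(-6)*(1/91563) = 510*(1/91563) = 170/30521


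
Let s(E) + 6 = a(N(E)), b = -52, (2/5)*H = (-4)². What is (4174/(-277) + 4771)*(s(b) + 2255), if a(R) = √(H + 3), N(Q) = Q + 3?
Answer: 2962816857/277 + 1317393*√43/277 ≈ 1.0727e+7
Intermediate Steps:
N(Q) = 3 + Q
H = 40 (H = (5/2)*(-4)² = (5/2)*16 = 40)
a(R) = √43 (a(R) = √(40 + 3) = √43)
s(E) = -6 + √43
(4174/(-277) + 4771)*(s(b) + 2255) = (4174/(-277) + 4771)*((-6 + √43) + 2255) = (4174*(-1/277) + 4771)*(2249 + √43) = (-4174/277 + 4771)*(2249 + √43) = 1317393*(2249 + √43)/277 = 2962816857/277 + 1317393*√43/277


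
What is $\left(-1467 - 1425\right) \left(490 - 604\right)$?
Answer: $329688$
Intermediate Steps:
$\left(-1467 - 1425\right) \left(490 - 604\right) = - 2892 \left(490 - 604\right) = \left(-2892\right) \left(-114\right) = 329688$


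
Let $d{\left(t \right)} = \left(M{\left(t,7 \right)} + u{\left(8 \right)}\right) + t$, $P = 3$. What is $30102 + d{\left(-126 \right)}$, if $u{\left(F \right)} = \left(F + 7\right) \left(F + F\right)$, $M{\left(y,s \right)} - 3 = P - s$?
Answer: $30215$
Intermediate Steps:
$M{\left(y,s \right)} = 6 - s$ ($M{\left(y,s \right)} = 3 - \left(-3 + s\right) = 6 - s$)
$u{\left(F \right)} = 2 F \left(7 + F\right)$ ($u{\left(F \right)} = \left(7 + F\right) 2 F = 2 F \left(7 + F\right)$)
$d{\left(t \right)} = 239 + t$ ($d{\left(t \right)} = \left(\left(6 - 7\right) + 2 \cdot 8 \left(7 + 8\right)\right) + t = \left(\left(6 - 7\right) + 2 \cdot 8 \cdot 15\right) + t = \left(-1 + 240\right) + t = 239 + t$)
$30102 + d{\left(-126 \right)} = 30102 + \left(239 - 126\right) = 30102 + 113 = 30215$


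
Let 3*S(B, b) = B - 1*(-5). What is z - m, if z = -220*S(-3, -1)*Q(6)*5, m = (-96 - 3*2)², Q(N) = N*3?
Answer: -23604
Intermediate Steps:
S(B, b) = 5/3 + B/3 (S(B, b) = (B - 1*(-5))/3 = (B + 5)/3 = (5 + B)/3 = 5/3 + B/3)
Q(N) = 3*N
m = 10404 (m = (-96 - 6)² = (-102)² = 10404)
z = -13200 (z = -220*(5/3 + (⅓)*(-3))*(3*6)*5 = -220*(5/3 - 1)*18*5 = -220*(⅔)*18*5 = -2640*5 = -220*60 = -13200)
z - m = -13200 - 1*10404 = -13200 - 10404 = -23604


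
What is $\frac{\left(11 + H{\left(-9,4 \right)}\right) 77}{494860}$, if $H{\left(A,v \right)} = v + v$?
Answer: $\frac{1463}{494860} \approx 0.0029564$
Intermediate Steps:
$H{\left(A,v \right)} = 2 v$
$\frac{\left(11 + H{\left(-9,4 \right)}\right) 77}{494860} = \frac{\left(11 + 2 \cdot 4\right) 77}{494860} = \left(11 + 8\right) 77 \cdot \frac{1}{494860} = 19 \cdot 77 \cdot \frac{1}{494860} = 1463 \cdot \frac{1}{494860} = \frac{1463}{494860}$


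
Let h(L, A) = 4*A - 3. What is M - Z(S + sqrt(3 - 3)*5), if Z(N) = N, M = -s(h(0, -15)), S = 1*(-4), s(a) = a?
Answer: 67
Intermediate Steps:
h(L, A) = -3 + 4*A
S = -4
M = 63 (M = -(-3 + 4*(-15)) = -(-3 - 60) = -1*(-63) = 63)
M - Z(S + sqrt(3 - 3)*5) = 63 - (-4 + sqrt(3 - 3)*5) = 63 - (-4 + sqrt(0)*5) = 63 - (-4 + 0*5) = 63 - (-4 + 0) = 63 - 1*(-4) = 63 + 4 = 67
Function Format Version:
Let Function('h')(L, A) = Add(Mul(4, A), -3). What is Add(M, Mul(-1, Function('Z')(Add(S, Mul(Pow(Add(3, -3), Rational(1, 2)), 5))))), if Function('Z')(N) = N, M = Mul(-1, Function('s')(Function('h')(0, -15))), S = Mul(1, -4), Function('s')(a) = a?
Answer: 67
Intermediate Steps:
Function('h')(L, A) = Add(-3, Mul(4, A))
S = -4
M = 63 (M = Mul(-1, Add(-3, Mul(4, -15))) = Mul(-1, Add(-3, -60)) = Mul(-1, -63) = 63)
Add(M, Mul(-1, Function('Z')(Add(S, Mul(Pow(Add(3, -3), Rational(1, 2)), 5))))) = Add(63, Mul(-1, Add(-4, Mul(Pow(Add(3, -3), Rational(1, 2)), 5)))) = Add(63, Mul(-1, Add(-4, Mul(Pow(0, Rational(1, 2)), 5)))) = Add(63, Mul(-1, Add(-4, Mul(0, 5)))) = Add(63, Mul(-1, Add(-4, 0))) = Add(63, Mul(-1, -4)) = Add(63, 4) = 67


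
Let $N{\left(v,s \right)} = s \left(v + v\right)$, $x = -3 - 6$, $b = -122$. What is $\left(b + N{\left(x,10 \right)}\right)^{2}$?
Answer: $91204$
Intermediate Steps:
$x = -9$
$N{\left(v,s \right)} = 2 s v$ ($N{\left(v,s \right)} = s 2 v = 2 s v$)
$\left(b + N{\left(x,10 \right)}\right)^{2} = \left(-122 + 2 \cdot 10 \left(-9\right)\right)^{2} = \left(-122 - 180\right)^{2} = \left(-302\right)^{2} = 91204$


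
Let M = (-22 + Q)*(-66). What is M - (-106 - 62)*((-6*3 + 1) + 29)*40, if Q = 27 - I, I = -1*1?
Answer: 80244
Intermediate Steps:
I = -1
Q = 28 (Q = 27 - 1*(-1) = 27 + 1 = 28)
M = -396 (M = (-22 + 28)*(-66) = 6*(-66) = -396)
M - (-106 - 62)*((-6*3 + 1) + 29)*40 = -396 - (-106 - 62)*((-6*3 + 1) + 29)*40 = -396 - (-168*((-18 + 1) + 29))*40 = -396 - (-168*(-17 + 29))*40 = -396 - (-168*12)*40 = -396 - (-2016)*40 = -396 - 1*(-80640) = -396 + 80640 = 80244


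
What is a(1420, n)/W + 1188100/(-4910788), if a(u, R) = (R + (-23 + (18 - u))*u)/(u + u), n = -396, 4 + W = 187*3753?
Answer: -74311840963064/305870253710045 ≈ -0.24295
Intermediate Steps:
W = 701807 (W = -4 + 187*3753 = -4 + 701811 = 701807)
a(u, R) = (R + u*(-5 - u))/(2*u) (a(u, R) = (R + (-5 - u)*u)/((2*u)) = (R + u*(-5 - u))*(1/(2*u)) = (R + u*(-5 - u))/(2*u))
a(1420, n)/W + 1188100/(-4910788) = ((1/2)*(-396 - 1*1420*(5 + 1420))/1420)/701807 + 1188100/(-4910788) = ((1/2)*(1/1420)*(-396 - 1*1420*1425))*(1/701807) + 1188100*(-1/4910788) = ((1/2)*(1/1420)*(-396 - 2023500))*(1/701807) - 297025/1227697 = ((1/2)*(1/1420)*(-2023896))*(1/701807) - 297025/1227697 = -252987/355*1/701807 - 297025/1227697 = -252987/249141485 - 297025/1227697 = -74311840963064/305870253710045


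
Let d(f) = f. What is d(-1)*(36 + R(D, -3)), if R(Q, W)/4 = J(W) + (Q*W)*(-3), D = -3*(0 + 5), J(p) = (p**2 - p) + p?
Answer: 468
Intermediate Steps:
J(p) = p**2
D = -15 (D = -3*5 = -15)
R(Q, W) = 4*W**2 - 12*Q*W (R(Q, W) = 4*(W**2 + (Q*W)*(-3)) = 4*(W**2 - 3*Q*W) = 4*W**2 - 12*Q*W)
d(-1)*(36 + R(D, -3)) = -(36 + 4*(-3)*(-3 - 3*(-15))) = -(36 + 4*(-3)*(-3 + 45)) = -(36 + 4*(-3)*42) = -(36 - 504) = -1*(-468) = 468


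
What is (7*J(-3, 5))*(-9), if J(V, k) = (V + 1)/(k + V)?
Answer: 63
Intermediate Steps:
J(V, k) = (1 + V)/(V + k)
(7*J(-3, 5))*(-9) = (7*((1 - 3)/(-3 + 5)))*(-9) = (7*(-2/2))*(-9) = (7*((½)*(-2)))*(-9) = (7*(-1))*(-9) = -7*(-9) = 63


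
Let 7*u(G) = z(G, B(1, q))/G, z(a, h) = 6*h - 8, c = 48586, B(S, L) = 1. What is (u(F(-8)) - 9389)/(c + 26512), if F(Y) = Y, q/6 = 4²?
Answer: -262891/2102744 ≈ -0.12502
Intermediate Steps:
q = 96 (q = 6*4² = 6*16 = 96)
z(a, h) = -8 + 6*h
u(G) = -2/(7*G) (u(G) = ((-8 + 6*1)/G)/7 = ((-8 + 6)/G)/7 = (-2/G)/7 = -2/(7*G))
(u(F(-8)) - 9389)/(c + 26512) = (-2/7/(-8) - 9389)/(48586 + 26512) = (-2/7*(-⅛) - 9389)/75098 = (1/28 - 9389)*(1/75098) = -262891/28*1/75098 = -262891/2102744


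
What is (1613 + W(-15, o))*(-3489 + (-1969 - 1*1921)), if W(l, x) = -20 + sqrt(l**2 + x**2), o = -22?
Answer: -11754747 - 7379*sqrt(709) ≈ -1.1951e+7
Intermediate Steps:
(1613 + W(-15, o))*(-3489 + (-1969 - 1*1921)) = (1613 + (-20 + sqrt((-15)**2 + (-22)**2)))*(-3489 + (-1969 - 1*1921)) = (1613 + (-20 + sqrt(225 + 484)))*(-3489 + (-1969 - 1921)) = (1613 + (-20 + sqrt(709)))*(-3489 - 3890) = (1593 + sqrt(709))*(-7379) = -11754747 - 7379*sqrt(709)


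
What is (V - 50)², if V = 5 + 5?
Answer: 1600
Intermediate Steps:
V = 10
(V - 50)² = (10 - 50)² = (-40)² = 1600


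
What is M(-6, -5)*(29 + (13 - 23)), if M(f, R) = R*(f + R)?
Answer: 1045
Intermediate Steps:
M(f, R) = R*(R + f)
M(-6, -5)*(29 + (13 - 23)) = (-5*(-5 - 6))*(29 + (13 - 23)) = (-5*(-11))*(29 - 10) = 55*19 = 1045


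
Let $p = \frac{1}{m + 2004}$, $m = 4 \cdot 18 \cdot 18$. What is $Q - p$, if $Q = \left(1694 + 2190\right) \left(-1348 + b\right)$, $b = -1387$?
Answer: $- \frac{35055042001}{3300} \approx -1.0623 \cdot 10^{7}$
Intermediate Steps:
$Q = -10622740$ ($Q = \left(1694 + 2190\right) \left(-1348 - 1387\right) = 3884 \left(-2735\right) = -10622740$)
$m = 1296$ ($m = 72 \cdot 18 = 1296$)
$p = \frac{1}{3300}$ ($p = \frac{1}{1296 + 2004} = \frac{1}{3300} \approx 0.00030303$)
$Q - p = -10622740 - \frac{1}{3300} = - \frac{35055042001}{3300}$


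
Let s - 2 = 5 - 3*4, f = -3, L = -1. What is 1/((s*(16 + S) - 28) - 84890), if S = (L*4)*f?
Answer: -1/85058 ≈ -1.1757e-5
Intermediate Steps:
s = -5 (s = 2 + (5 - 3*4) = 2 + (5 - 12) = 2 - 7 = -5)
S = 12 (S = -1*4*(-3) = -4*(-3) = 12)
1/((s*(16 + S) - 28) - 84890) = 1/((-5*(16 + 12) - 28) - 84890) = 1/((-5*28 - 28) - 84890) = 1/((-140 - 28) - 84890) = 1/(-168 - 84890) = 1/(-85058) = -1/85058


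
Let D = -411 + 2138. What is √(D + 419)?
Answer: √2146 ≈ 46.325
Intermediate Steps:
D = 1727
√(D + 419) = √(1727 + 419) = √2146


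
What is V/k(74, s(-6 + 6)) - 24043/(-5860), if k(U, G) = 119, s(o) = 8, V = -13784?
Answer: -77913123/697340 ≈ -111.73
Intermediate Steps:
V/k(74, s(-6 + 6)) - 24043/(-5860) = -13784/119 - 24043/(-5860) = -13784*1/119 - 24043*(-1/5860) = -13784/119 + 24043/5860 = -77913123/697340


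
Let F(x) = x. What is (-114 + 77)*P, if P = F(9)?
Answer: -333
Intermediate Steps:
P = 9
(-114 + 77)*P = (-114 + 77)*9 = -37*9 = -333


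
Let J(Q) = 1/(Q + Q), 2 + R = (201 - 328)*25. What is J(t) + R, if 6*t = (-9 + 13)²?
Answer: -50829/16 ≈ -3176.8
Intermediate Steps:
R = -3177 (R = -2 + (201 - 328)*25 = -2 - 127*25 = -2 - 3175 = -3177)
t = 8/3 (t = (-9 + 13)²/6 = (⅙)*4² = (⅙)*16 = 8/3 ≈ 2.6667)
J(Q) = 1/(2*Q)
J(t) + R = 1/(2*(8/3)) - 3177 = (½)*(3/8) - 3177 = 3/16 - 3177 = -50829/16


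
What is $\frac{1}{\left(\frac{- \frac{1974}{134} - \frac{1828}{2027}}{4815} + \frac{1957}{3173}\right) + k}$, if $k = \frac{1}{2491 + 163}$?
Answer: $\frac{57965852607606}{35585033619193} \approx 1.6289$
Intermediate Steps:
$k = \frac{1}{2654} \approx 0.00037679$
$\frac{1}{\left(\frac{- \frac{1974}{134} - \frac{1828}{2027}}{4815} + \frac{1957}{3173}\right) + k} = \frac{1}{\left(\frac{- \frac{1974}{134} - \frac{1828}{2027}}{4815} + \frac{1957}{3173}\right) + \frac{1}{2654}} = \frac{1}{\left(\left(\left(-1974\right) \frac{1}{134} - \frac{1828}{2027}\right) \frac{1}{4815} + 1957 \cdot \frac{1}{3173}\right) + \frac{1}{2654}} = \frac{1}{\left(\left(- \frac{987}{67} - \frac{1828}{2027}\right) \frac{1}{4815} + \frac{103}{167}\right) + \frac{1}{2654}} = \frac{1}{\left(\left(- \frac{2123125}{135809}\right) \frac{1}{4815} + \frac{103}{167}\right) + \frac{1}{2654}} = \frac{1}{\left(- \frac{424625}{130784067} + \frac{103}{167}\right) + \frac{1}{2654}} = \frac{1}{\frac{13399846526}{21840939189} + \frac{1}{2654}} = \frac{1}{\frac{35585033619193}{57965852607606}} = \frac{57965852607606}{35585033619193}$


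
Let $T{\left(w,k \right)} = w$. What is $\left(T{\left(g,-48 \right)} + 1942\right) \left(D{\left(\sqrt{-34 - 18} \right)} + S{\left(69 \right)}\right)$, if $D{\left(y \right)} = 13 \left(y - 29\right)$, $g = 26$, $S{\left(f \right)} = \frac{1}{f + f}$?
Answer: $- \frac{17064200}{23} + 51168 i \sqrt{13} \approx -7.4192 \cdot 10^{5} + 1.8449 \cdot 10^{5} i$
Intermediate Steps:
$S{\left(f \right)} = \frac{1}{2 f}$
$D{\left(y \right)} = -377 + 13 y$ ($D{\left(y \right)} = 13 \left(-29 + y\right) = -377 + 13 y$)
$\left(T{\left(g,-48 \right)} + 1942\right) \left(D{\left(\sqrt{-34 - 18} \right)} + S{\left(69 \right)}\right) = \left(26 + 1942\right) \left(\left(-377 + 13 \sqrt{-34 - 18}\right) + \frac{1}{2 \cdot 69}\right) = 1968 \left(\left(-377 + 13 \sqrt{-52}\right) + \frac{1}{2} \cdot \frac{1}{69}\right) = 1968 \left(\left(-377 + 13 \cdot 2 i \sqrt{13}\right) + \frac{1}{138}\right) = 1968 \left(\left(-377 + 26 i \sqrt{13}\right) + \frac{1}{138}\right) = 1968 \left(- \frac{52025}{138} + 26 i \sqrt{13}\right) = - \frac{17064200}{23} + 51168 i \sqrt{13}$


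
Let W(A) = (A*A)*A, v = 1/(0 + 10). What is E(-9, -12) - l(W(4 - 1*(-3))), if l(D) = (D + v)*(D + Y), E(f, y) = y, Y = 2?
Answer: -236763/2 ≈ -1.1838e+5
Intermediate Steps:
v = 1/10 ≈ 0.10000
W(A) = A**3 (W(A) = A**2*A = A**3)
l(D) = (2 + D)*(1/10 + D) (l(D) = (D + 1/10)*(D + 2) = (1/10 + D)*(2 + D) = (2 + D)*(1/10 + D))
E(-9, -12) - l(W(4 - 1*(-3))) = -12 - (1/5 + ((4 - 1*(-3))**3)**2 + 21*(4 - 1*(-3))**3/10) = -12 - (1/5 + ((4 + 3)**3)**2 + 21*(4 + 3)**3/10) = -12 - (1/5 + (7**3)**2 + (21/10)*7**3) = -12 - (1/5 + 343**2 + (21/10)*343) = -12 - (1/5 + 117649 + 7203/10) = -12 - 1*236739/2 = -12 - 236739/2 = -236763/2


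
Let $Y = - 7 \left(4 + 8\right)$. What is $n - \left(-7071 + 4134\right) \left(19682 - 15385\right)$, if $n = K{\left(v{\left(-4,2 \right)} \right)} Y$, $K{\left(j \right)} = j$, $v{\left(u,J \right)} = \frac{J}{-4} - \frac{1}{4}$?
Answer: $12620352$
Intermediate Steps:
$v{\left(u,J \right)} = - \frac{1}{4} - \frac{J}{4}$ ($v{\left(u,J \right)} = J \left(- \frac{1}{4}\right) - \frac{1}{4} = - \frac{J}{4} - \frac{1}{4} = - \frac{1}{4} - \frac{J}{4}$)
$Y = -84$ ($Y = \left(-7\right) 12 = -84$)
$n = 63$ ($n = \left(- \frac{1}{4} - \frac{1}{2}\right) \left(-84\right) = \left(- \frac{3}{4}\right) \left(-84\right) = 63$)
$n - \left(-7071 + 4134\right) \left(19682 - 15385\right) = 63 - \left(-7071 + 4134\right) \left(19682 - 15385\right) = 63 - \left(-2937\right) 4297 = 63 - -12620289 = 63 + 12620289 = 12620352$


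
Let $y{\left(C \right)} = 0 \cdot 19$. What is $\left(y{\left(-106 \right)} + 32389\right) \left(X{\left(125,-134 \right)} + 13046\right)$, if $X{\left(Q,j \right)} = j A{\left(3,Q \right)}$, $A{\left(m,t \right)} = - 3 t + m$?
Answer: $2037073766$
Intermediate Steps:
$y{\left(C \right)} = 0$
$A{\left(m,t \right)} = m - 3 t$
$X{\left(Q,j \right)} = j \left(3 - 3 Q\right)$
$\left(y{\left(-106 \right)} + 32389\right) \left(X{\left(125,-134 \right)} + 13046\right) = \left(0 + 32389\right) \left(3 \left(-134\right) \left(1 - 125\right) + 13046\right) = 32389 \left(3 \left(-134\right) \left(1 - 125\right) + 13046\right) = 32389 \left(3 \left(-134\right) \left(-124\right) + 13046\right) = 32389 \left(49848 + 13046\right) = 32389 \cdot 62894 = 2037073766$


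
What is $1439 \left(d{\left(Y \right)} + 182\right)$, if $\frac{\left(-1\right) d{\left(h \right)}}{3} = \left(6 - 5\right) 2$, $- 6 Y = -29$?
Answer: $253264$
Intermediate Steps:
$Y = \frac{29}{6}$ ($Y = \left(- \frac{1}{6}\right) \left(-29\right) = \frac{29}{6} \approx 4.8333$)
$d{\left(h \right)} = -6$ ($d{\left(h \right)} = - 3 \left(6 - 5\right) 2 = - 3 \cdot 1 \cdot 2 = \left(-3\right) 2 = -6$)
$1439 \left(d{\left(Y \right)} + 182\right) = 1439 \left(-6 + 182\right) = 1439 \cdot 176 = 253264$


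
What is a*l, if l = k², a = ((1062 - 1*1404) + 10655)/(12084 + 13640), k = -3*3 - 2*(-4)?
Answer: 10313/25724 ≈ 0.40091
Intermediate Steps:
k = -1 (k = -9 + 8 = -1)
a = 10313/25724 (a = ((1062 - 1404) + 10655)/25724 = (-342 + 10655)*(1/25724) = 10313*(1/25724) = 10313/25724 ≈ 0.40091)
l = 1 (l = (-1)² = 1)
a*l = (10313/25724)*1 = 10313/25724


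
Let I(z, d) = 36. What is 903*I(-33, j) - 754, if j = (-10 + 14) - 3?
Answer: 31754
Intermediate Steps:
j = 1 (j = 4 - 3 = 1)
903*I(-33, j) - 754 = 903*36 - 754 = 32508 - 754 = 31754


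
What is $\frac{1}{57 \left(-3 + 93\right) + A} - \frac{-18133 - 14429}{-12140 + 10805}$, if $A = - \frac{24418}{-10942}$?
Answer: $- \frac{304760942311}{12494905355} \approx -24.391$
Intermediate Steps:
$A = \frac{12209}{5471}$ ($A = \left(-24418\right) \left(- \frac{1}{10942}\right) = \frac{12209}{5471} \approx 2.2316$)
$\frac{1}{57 \left(-3 + 93\right) + A} - \frac{-18133 - 14429}{-12140 + 10805} = \frac{1}{57 \left(-3 + 93\right) + \frac{12209}{5471}} - \frac{-18133 - 14429}{-12140 + 10805} = \frac{1}{57 \cdot 90 + \frac{12209}{5471}} - - \frac{32562}{-1335} = \frac{1}{5130 + \frac{12209}{5471}} - \left(-32562\right) \left(- \frac{1}{1335}\right) = \frac{1}{\frac{28078439}{5471}} - \frac{10854}{445} = \frac{5471}{28078439} - \frac{10854}{445} = - \frac{304760942311}{12494905355}$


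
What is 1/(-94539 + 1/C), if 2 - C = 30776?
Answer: -30774/2909343187 ≈ -1.0578e-5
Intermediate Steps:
C = -30774 (C = 2 - 1*30776 = 2 - 30776 = -30774)
1/(-94539 + 1/C) = 1/(-94539 + 1/(-30774)) = 1/(-94539 - 1/30774) = 1/(-2909343187/30774) = -30774/2909343187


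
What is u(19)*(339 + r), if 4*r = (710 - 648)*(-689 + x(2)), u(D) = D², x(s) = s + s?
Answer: -7421077/2 ≈ -3.7105e+6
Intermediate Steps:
x(s) = 2*s
r = -21235/2 (r = ((710 - 648)*(-689 + 2*2))/4 = (62*(-689 + 4))/4 = (62*(-685))/4 = (¼)*(-42470) = -21235/2 ≈ -10618.)
u(19)*(339 + r) = 19²*(339 - 21235/2) = 361*(-20557/2) = -7421077/2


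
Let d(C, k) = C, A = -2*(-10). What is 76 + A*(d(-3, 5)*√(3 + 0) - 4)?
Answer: -4 - 60*√3 ≈ -107.92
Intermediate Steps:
A = 20
76 + A*(d(-3, 5)*√(3 + 0) - 4) = 76 + 20*(-3*√(3 + 0) - 4) = 76 + 20*(-3*√3 - 4) = 76 + 20*(-4 - 3*√3) = 76 + (-80 - 60*√3) = -4 - 60*√3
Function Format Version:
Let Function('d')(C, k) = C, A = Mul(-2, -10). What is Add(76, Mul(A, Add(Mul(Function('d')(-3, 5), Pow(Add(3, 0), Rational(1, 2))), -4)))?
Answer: Add(-4, Mul(-60, Pow(3, Rational(1, 2)))) ≈ -107.92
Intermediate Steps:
A = 20
Add(76, Mul(A, Add(Mul(Function('d')(-3, 5), Pow(Add(3, 0), Rational(1, 2))), -4))) = Add(76, Mul(20, Add(Mul(-3, Pow(Add(3, 0), Rational(1, 2))), -4))) = Add(76, Mul(20, Add(Mul(-3, Pow(3, Rational(1, 2))), -4))) = Add(76, Mul(20, Add(-4, Mul(-3, Pow(3, Rational(1, 2)))))) = Add(76, Add(-80, Mul(-60, Pow(3, Rational(1, 2))))) = Add(-4, Mul(-60, Pow(3, Rational(1, 2))))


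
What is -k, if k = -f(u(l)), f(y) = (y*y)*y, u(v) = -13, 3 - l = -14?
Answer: -2197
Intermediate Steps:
l = 17 (l = 3 - 1*(-14) = 3 + 14 = 17)
f(y) = y³ (f(y) = y²*y = y³)
k = 2197 (k = -1*(-13)³ = -1*(-2197) = 2197)
-k = -1*2197 = -2197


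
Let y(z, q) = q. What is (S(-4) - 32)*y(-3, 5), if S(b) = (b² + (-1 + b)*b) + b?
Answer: 0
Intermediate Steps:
S(b) = b + b² + b*(-1 + b) (S(b) = (b² + b*(-1 + b)) + b = b + b² + b*(-1 + b))
(S(-4) - 32)*y(-3, 5) = (2*(-4)² - 32)*5 = (2*16 - 32)*5 = (32 - 32)*5 = 0*5 = 0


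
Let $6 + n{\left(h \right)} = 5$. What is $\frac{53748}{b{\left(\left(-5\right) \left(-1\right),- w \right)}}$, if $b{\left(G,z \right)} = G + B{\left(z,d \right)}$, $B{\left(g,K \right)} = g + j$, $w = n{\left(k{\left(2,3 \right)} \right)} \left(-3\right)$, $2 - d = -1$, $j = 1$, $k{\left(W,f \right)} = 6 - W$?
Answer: $17916$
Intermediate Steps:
$n{\left(h \right)} = -1$ ($n{\left(h \right)} = -6 + 5 = -1$)
$d = 3$ ($d = 2 - -1 = 2 + 1 = 3$)
$w = 3$ ($w = \left(-1\right) \left(-3\right) = 3$)
$B{\left(g,K \right)} = 1 + g$ ($B{\left(g,K \right)} = g + 1 = 1 + g$)
$b{\left(G,z \right)} = 1 + G + z$ ($b{\left(G,z \right)} = G + \left(1 + z\right) = 1 + G + z$)
$\frac{53748}{b{\left(\left(-5\right) \left(-1\right),- w \right)}} = \frac{53748}{1 - -5 - 3} = \frac{53748}{1 + 5 - 3} = \frac{53748}{3} = 53748 \cdot \frac{1}{3} = 17916$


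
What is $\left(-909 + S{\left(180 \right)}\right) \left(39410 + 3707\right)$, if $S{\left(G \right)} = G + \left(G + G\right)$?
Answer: $-15910173$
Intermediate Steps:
$S{\left(G \right)} = 3 G$ ($S{\left(G \right)} = G + 2 G = 3 G$)
$\left(-909 + S{\left(180 \right)}\right) \left(39410 + 3707\right) = \left(-909 + 3 \cdot 180\right) \left(39410 + 3707\right) = \left(-909 + 540\right) 43117 = \left(-369\right) 43117 = -15910173$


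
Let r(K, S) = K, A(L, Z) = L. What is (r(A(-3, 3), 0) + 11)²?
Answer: 64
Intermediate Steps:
(r(A(-3, 3), 0) + 11)² = (-3 + 11)² = 8² = 64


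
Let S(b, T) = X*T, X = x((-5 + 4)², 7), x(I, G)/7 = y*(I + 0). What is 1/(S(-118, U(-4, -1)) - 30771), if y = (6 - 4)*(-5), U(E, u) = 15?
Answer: -1/31821 ≈ -3.1426e-5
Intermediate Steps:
y = -10 (y = 2*(-5) = -10)
x(I, G) = -70*I (x(I, G) = 7*(-10*(I + 0)) = 7*(-10*I) = -70*I)
X = -70 (X = -70*(-5 + 4)² = -70*(-1)² = -70*1 = -70)
S(b, T) = -70*T
1/(S(-118, U(-4, -1)) - 30771) = 1/(-70*15 - 30771) = 1/(-1050 - 30771) = 1/(-31821) = -1/31821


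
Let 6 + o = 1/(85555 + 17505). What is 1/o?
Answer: -103060/618359 ≈ -0.16667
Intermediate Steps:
o = -618359/103060 (o = -6 + 1/(85555 + 17505) = -6 + 1/103060 = -618359/103060 ≈ -6.0000)
1/o = 1/(-618359/103060) = -103060/618359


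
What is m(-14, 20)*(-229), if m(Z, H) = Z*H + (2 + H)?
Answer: 59082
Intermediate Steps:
m(Z, H) = 2 + H + H*Z (m(Z, H) = H*Z + (2 + H) = 2 + H + H*Z)
m(-14, 20)*(-229) = (2 + 20 + 20*(-14))*(-229) = (2 + 20 - 280)*(-229) = -258*(-229) = 59082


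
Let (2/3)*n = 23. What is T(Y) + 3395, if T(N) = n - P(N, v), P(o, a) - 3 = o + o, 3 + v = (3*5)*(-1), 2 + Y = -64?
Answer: 7117/2 ≈ 3558.5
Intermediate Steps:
n = 69/2 (n = (3/2)*23 = 69/2 ≈ 34.500)
Y = -66 (Y = -2 - 64 = -66)
v = -18 (v = -3 + (3*5)*(-1) = -3 + 15*(-1) = -3 - 15 = -18)
P(o, a) = 3 + 2*o (P(o, a) = 3 + (o + o) = 3 + 2*o)
T(N) = 63/2 - 2*N (T(N) = 69/2 - (3 + 2*N) = 69/2 + (-3 - 2*N) = 63/2 - 2*N)
T(Y) + 3395 = (63/2 - 2*(-66)) + 3395 = (63/2 + 132) + 3395 = 327/2 + 3395 = 7117/2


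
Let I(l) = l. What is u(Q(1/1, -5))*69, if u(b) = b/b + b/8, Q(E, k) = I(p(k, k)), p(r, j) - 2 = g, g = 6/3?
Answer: 207/2 ≈ 103.50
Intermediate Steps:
g = 2 (g = 6*(⅓) = 2)
p(r, j) = 4 (p(r, j) = 2 + 2 = 4)
Q(E, k) = 4
u(b) = 1 + b/8 (u(b) = 1 + b*(⅛) = 1 + b/8)
u(Q(1/1, -5))*69 = (1 + (⅛)*4)*69 = (1 + ½)*69 = (3/2)*69 = 207/2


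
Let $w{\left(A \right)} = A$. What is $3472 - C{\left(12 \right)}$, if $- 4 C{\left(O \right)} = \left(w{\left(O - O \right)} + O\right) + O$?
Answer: $3478$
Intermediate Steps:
$C{\left(O \right)} = - \frac{O}{2}$ ($C{\left(O \right)} = - \frac{\left(\left(O - O\right) + O\right) + O}{4} = - \frac{\left(0 + O\right) + O}{4} = - \frac{O + O}{4} = - \frac{2 O}{4} = - \frac{O}{2}$)
$3472 - C{\left(12 \right)} = 3472 - \left(- \frac{1}{2}\right) 12 = 3472 - -6 = 3472 + 6 = 3478$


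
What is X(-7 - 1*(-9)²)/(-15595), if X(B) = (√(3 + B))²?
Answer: 17/3119 ≈ 0.0054505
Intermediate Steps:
X(B) = 3 + B
X(-7 - 1*(-9)²)/(-15595) = (3 + (-7 - 1*(-9)²))/(-15595) = (3 + (-7 - 1*81))*(-1/15595) = (3 + (-7 - 81))*(-1/15595) = (3 - 88)*(-1/15595) = -85*(-1/15595) = 17/3119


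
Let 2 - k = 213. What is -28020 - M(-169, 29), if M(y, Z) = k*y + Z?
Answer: -63708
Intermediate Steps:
k = -211 (k = 2 - 1*213 = 2 - 213 = -211)
M(y, Z) = Z - 211*y (M(y, Z) = -211*y + Z = Z - 211*y)
-28020 - M(-169, 29) = -28020 - (29 - 211*(-169)) = -28020 - (29 + 35659) = -28020 - 1*35688 = -28020 - 35688 = -63708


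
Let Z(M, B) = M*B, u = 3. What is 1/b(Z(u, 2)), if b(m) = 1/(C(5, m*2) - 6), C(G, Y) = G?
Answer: -1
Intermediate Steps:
Z(M, B) = B*M
b(m) = -1 (b(m) = 1/(5 - 6) = 1/(-1) = -1)
1/b(Z(u, 2)) = 1/(-1) = -1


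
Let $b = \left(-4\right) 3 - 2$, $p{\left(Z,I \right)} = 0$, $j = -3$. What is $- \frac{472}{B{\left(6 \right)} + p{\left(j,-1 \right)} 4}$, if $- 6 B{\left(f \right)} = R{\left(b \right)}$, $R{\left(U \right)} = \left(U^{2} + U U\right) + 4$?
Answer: $\frac{236}{33} \approx 7.1515$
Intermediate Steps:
$b = -14$ ($b = -12 - 2 = -14$)
$R{\left(U \right)} = 4 + 2 U^{2}$ ($R{\left(U \right)} = \left(U^{2} + U^{2}\right) + 4 = 2 U^{2} + 4 = 4 + 2 U^{2}$)
$B{\left(f \right)} = -66$ ($B{\left(f \right)} = - \frac{4 + 2 \left(-14\right)^{2}}{6} = - \frac{4 + 2 \cdot 196}{6} = - \frac{4 + 392}{6} = \left(- \frac{1}{6}\right) 396 = -66$)
$- \frac{472}{B{\left(6 \right)} + p{\left(j,-1 \right)} 4} = - \frac{472}{-66 + 0 \cdot 4} = - \frac{472}{-66 + 0} = - \frac{472}{-66} = \left(-472\right) \left(- \frac{1}{66}\right) = \frac{236}{33}$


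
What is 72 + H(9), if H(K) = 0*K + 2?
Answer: 74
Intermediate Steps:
H(K) = 2 (H(K) = 0 + 2 = 2)
72 + H(9) = 72 + 2 = 74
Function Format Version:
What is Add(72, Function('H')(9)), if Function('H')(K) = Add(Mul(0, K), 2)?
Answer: 74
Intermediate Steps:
Function('H')(K) = 2 (Function('H')(K) = Add(0, 2) = 2)
Add(72, Function('H')(9)) = Add(72, 2) = 74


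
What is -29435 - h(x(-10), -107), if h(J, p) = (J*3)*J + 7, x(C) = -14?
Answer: -30030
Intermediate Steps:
h(J, p) = 7 + 3*J² (h(J, p) = (3*J)*J + 7 = 3*J² + 7 = 7 + 3*J²)
-29435 - h(x(-10), -107) = -29435 - (7 + 3*(-14)²) = -29435 - (7 + 3*196) = -29435 - (7 + 588) = -29435 - 1*595 = -29435 - 595 = -30030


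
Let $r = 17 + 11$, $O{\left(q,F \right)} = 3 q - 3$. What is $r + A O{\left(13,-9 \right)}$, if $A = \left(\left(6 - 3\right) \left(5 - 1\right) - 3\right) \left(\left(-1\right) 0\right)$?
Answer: $28$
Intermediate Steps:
$O{\left(q,F \right)} = -3 + 3 q$
$A = 0$ ($A = \left(3 \cdot 4 - 3\right) 0 = \left(12 - 3\right) 0 = 9 \cdot 0 = 0$)
$r = 28$
$r + A O{\left(13,-9 \right)} = 28 + 0 \left(-3 + 3 \cdot 13\right) = 28 + 0 \left(-3 + 39\right) = 28 + 0 \cdot 36 = 28 + 0 = 28$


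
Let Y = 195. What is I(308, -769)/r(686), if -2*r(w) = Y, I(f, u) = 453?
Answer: -302/65 ≈ -4.6462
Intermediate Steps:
r(w) = -195/2 (r(w) = -1/2*195 = -195/2)
I(308, -769)/r(686) = 453/(-195/2) = 453*(-2/195) = -302/65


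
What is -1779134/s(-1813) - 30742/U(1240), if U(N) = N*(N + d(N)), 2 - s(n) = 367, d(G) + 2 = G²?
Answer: 67897415131625/13929561576 ≈ 4874.3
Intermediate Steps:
d(G) = -2 + G²
s(n) = -365 (s(n) = 2 - 1*367 = 2 - 367 = -365)
U(N) = N*(-2 + N + N²) (U(N) = N*(N + (-2 + N²)) = N*(-2 + N + N²))
-1779134/s(-1813) - 30742/U(1240) = -1779134/(-365) - 30742*1/(1240*(-2 + 1240 + 1240²)) = -1779134*(-1/365) - 30742*1/(1240*(-2 + 1240 + 1537600)) = 1779134/365 - 30742/(1240*1538838) = 1779134/365 - 30742/1908159120 = 1779134/365 - 30742*1/1908159120 = 1779134/365 - 15371/954079560 = 67897415131625/13929561576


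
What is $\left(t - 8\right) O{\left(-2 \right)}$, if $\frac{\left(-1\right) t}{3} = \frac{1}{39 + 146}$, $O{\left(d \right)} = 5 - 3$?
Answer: $- \frac{2966}{185} \approx -16.032$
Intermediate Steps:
$O{\left(d \right)} = 2$ ($O{\left(d \right)} = 5 - 3 = 2$)
$t = - \frac{3}{185}$ ($t = - \frac{3}{39 + 146} = - \frac{3}{185} \approx -0.016216$)
$\left(t - 8\right) O{\left(-2 \right)} = \left(- \frac{3}{185} - 8\right) 2 = \left(- \frac{1483}{185}\right) 2 = - \frac{2966}{185}$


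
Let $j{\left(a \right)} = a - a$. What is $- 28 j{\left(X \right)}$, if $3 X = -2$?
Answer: $0$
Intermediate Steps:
$X = - \frac{2}{3}$ ($X = \frac{1}{3} \left(-2\right) = - \frac{2}{3} \approx -0.66667$)
$j{\left(a \right)} = 0$
$- 28 j{\left(X \right)} = \left(-28\right) 0 = 0$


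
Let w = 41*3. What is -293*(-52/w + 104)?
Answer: -3732820/123 ≈ -30348.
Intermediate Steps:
w = 123
-293*(-52/w + 104) = -293*(-52/123 + 104) = -293*12740/123 = -3732820/123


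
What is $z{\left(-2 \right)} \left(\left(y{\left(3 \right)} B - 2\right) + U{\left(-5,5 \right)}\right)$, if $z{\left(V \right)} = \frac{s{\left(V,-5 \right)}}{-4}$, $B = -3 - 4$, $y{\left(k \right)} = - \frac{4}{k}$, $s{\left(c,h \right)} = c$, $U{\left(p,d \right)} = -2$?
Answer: $\frac{8}{3} \approx 2.6667$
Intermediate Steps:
$B = -7$
$z{\left(V \right)} = - \frac{V}{4}$ ($z{\left(V \right)} = \frac{V}{-4} = V \left(- \frac{1}{4}\right) = - \frac{V}{4}$)
$z{\left(-2 \right)} \left(\left(y{\left(3 \right)} B - 2\right) + U{\left(-5,5 \right)}\right) = \left(- \frac{1}{4}\right) \left(-2\right) \left(\left(- \frac{4}{3} \left(-7\right) - 2\right) - 2\right) = \frac{\left(\left(-4\right) \frac{1}{3} \left(-7\right) - 2\right) - 2}{2} = \frac{\left(\left(- \frac{4}{3}\right) \left(-7\right) - 2\right) - 2}{2} = \frac{\left(\frac{28}{3} - 2\right) - 2}{2} = \frac{\frac{22}{3} - 2}{2} = \frac{1}{2} \cdot \frac{16}{3} = \frac{8}{3}$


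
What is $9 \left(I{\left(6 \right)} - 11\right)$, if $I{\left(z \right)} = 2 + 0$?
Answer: $-81$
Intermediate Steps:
$I{\left(z \right)} = 2$
$9 \left(I{\left(6 \right)} - 11\right) = 9 \left(2 - 11\right) = 9 \left(-9\right) = -81$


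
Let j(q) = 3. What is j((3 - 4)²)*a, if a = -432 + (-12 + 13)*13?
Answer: -1257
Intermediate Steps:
a = -419 (a = -432 + 1*13 = -432 + 13 = -419)
j((3 - 4)²)*a = 3*(-419) = -1257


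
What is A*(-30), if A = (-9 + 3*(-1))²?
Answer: -4320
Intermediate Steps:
A = 144 (A = (-9 - 3)² = (-12)² = 144)
A*(-30) = 144*(-30) = -4320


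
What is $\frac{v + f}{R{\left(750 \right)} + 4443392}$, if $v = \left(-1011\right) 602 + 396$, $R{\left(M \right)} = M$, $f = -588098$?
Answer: $- \frac{598162}{2222071} \approx -0.26919$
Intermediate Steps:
$v = -608226$ ($v = -608622 + 396 = -608226$)
$\frac{v + f}{R{\left(750 \right)} + 4443392} = \frac{-608226 - 588098}{750 + 4443392} = - \frac{1196324}{4444142} = \left(-1196324\right) \frac{1}{4444142} = - \frac{598162}{2222071}$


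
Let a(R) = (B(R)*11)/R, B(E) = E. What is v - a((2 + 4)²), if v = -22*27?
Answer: -605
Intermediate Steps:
v = -594
a(R) = 11 (a(R) = (R*11)/R = (11*R)/R = 11)
v - a((2 + 4)²) = -594 - 1*11 = -594 - 11 = -605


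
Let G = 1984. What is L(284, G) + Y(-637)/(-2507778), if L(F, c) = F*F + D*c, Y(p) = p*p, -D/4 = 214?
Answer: -44579148043/27558 ≈ -1.6176e+6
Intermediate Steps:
D = -856 (D = -4*214 = -856)
Y(p) = p²
L(F, c) = F² - 856*c (L(F, c) = F*F - 856*c = F² - 856*c)
L(284, G) + Y(-637)/(-2507778) = (284² - 856*1984) + (-637)²/(-2507778) = (80656 - 1698304) + 405769*(-1/2507778) = -1617648 - 4459/27558 = -44579148043/27558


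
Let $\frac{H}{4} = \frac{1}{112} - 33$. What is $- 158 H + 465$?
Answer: $\frac{298415}{14} \approx 21315.0$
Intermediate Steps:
$H = - \frac{3695}{28}$ ($H = 4 \left(\frac{1}{112} - 33\right) = 4 \left(- \frac{3695}{112}\right) = - \frac{3695}{28} \approx -131.96$)
$- 158 H + 465 = \left(-158\right) \left(- \frac{3695}{28}\right) + 465 = \frac{291905}{14} + 465 = \frac{298415}{14}$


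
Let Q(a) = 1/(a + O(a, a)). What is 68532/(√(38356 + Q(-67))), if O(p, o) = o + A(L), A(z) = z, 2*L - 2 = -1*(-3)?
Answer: 11422*√2653045638/1681271 ≈ 349.93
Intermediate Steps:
L = 5/2 (L = 1 + (-1*(-3))/2 = 1 + (½)*3 = 1 + 3/2 = 5/2 ≈ 2.5000)
O(p, o) = 5/2 + o (O(p, o) = o + 5/2 = 5/2 + o)
Q(a) = 1/(5/2 + 2*a) (Q(a) = 1/(a + (5/2 + a)) = 1/(5/2 + 2*a))
68532/(√(38356 + Q(-67))) = 68532/(√(38356 + 2/(5 + 4*(-67)))) = 68532/(√(38356 + 2/(5 - 268))) = 68532/(√(38356 + 2/(-263))) = 68532/(√(38356 + 2*(-1/263))) = 68532/(√(38356 - 2/263)) = 68532/(√(10087626/263)) = 68532/((√2653045638/263)) = 68532*(√2653045638/10087626) = 11422*√2653045638/1681271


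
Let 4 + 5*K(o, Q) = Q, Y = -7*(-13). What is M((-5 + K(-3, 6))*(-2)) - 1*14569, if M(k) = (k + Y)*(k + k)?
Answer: -318133/25 ≈ -12725.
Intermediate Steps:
Y = 91
K(o, Q) = -⅘ + Q/5
M(k) = 2*k*(91 + k) (M(k) = (k + 91)*(k + k) = (91 + k)*(2*k) = 2*k*(91 + k))
M((-5 + K(-3, 6))*(-2)) - 1*14569 = 2*((-5 + (-⅘ + (⅕)*6))*(-2))*(91 + (-5 + (-⅘ + (⅕)*6))*(-2)) - 1*14569 = 2*((-5 + (-⅘ + 6/5))*(-2))*(91 + (-5 + (-⅘ + 6/5))*(-2)) - 14569 = 2*((-5 + ⅖)*(-2))*(91 + (-5 + ⅖)*(-2)) - 14569 = 2*(-23/5*(-2))*(91 - 23/5*(-2)) - 14569 = 2*(46/5)*(91 + 46/5) - 14569 = 2*(46/5)*(501/5) - 14569 = 46092/25 - 14569 = -318133/25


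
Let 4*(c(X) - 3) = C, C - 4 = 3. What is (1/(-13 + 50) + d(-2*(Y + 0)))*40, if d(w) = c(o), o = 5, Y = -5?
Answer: 7070/37 ≈ 191.08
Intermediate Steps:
C = 7 (C = 4 + 3 = 7)
c(X) = 19/4 (c(X) = 3 + (1/4)*7 = 3 + 7/4 = 19/4)
d(w) = 19/4
(1/(-13 + 50) + d(-2*(Y + 0)))*40 = (1/(-13 + 50) + 19/4)*40 = (1/37 + 19/4)*40 = (707/148)*40 = 7070/37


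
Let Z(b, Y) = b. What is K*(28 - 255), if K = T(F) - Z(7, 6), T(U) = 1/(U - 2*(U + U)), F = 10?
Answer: 47897/30 ≈ 1596.6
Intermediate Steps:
T(U) = -1/(3*U) (T(U) = 1/(U - 4*U) = 1/(-3*U) = -1/(3*U))
K = -211/30 (K = -⅓/10 - 1*7 = -⅓*⅒ - 7 = -1/30 - 7 = -211/30 ≈ -7.0333)
K*(28 - 255) = -211*(28 - 255)/30 = -211/30*(-227) = 47897/30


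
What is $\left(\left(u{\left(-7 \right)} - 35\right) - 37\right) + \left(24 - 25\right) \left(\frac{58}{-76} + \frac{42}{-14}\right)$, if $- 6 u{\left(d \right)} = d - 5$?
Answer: $- \frac{2517}{38} \approx -66.237$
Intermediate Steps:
$u{\left(d \right)} = \frac{5}{6} - \frac{d}{6}$ ($u{\left(d \right)} = - \frac{d - 5}{6} = - \frac{-5 + d}{6} = \frac{5}{6} - \frac{d}{6}$)
$\left(\left(u{\left(-7 \right)} - 35\right) - 37\right) + \left(24 - 25\right) \left(\frac{58}{-76} + \frac{42}{-14}\right) = \left(\left(\left(\frac{5}{6} - - \frac{7}{6}\right) - 35\right) - 37\right) + \left(24 - 25\right) \left(\frac{58}{-76} + \frac{42}{-14}\right) = \left(\left(\left(\frac{5}{6} + \frac{7}{6}\right) - 35\right) - 37\right) - \left(58 \left(- \frac{1}{76}\right) + 42 \left(- \frac{1}{14}\right)\right) = \left(\left(2 - 35\right) - 37\right) - \left(- \frac{29}{38} - 3\right) = \left(-33 - 37\right) - - \frac{143}{38} = -70 + \frac{143}{38} = - \frac{2517}{38}$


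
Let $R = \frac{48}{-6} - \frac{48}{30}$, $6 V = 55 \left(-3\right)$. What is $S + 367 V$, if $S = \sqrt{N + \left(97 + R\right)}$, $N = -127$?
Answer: $- \frac{20185}{2} + \frac{3 i \sqrt{110}}{5} \approx -10093.0 + 6.2929 i$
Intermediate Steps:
$V = - \frac{55}{2}$ ($V = \frac{55 \left(-3\right)}{6} = \frac{1}{6} \left(-165\right) = - \frac{55}{2} \approx -27.5$)
$R = - \frac{48}{5}$ ($R = 48 \left(- \frac{1}{6}\right) - \frac{8}{5} = -8 - \frac{8}{5} = - \frac{48}{5} \approx -9.6$)
$S = \frac{3 i \sqrt{110}}{5}$ ($S = \sqrt{-127 + \left(97 - \frac{48}{5}\right)} = \sqrt{-127 + \frac{437}{5}} = \sqrt{- \frac{198}{5}} = \frac{3 i \sqrt{110}}{5} \approx 6.2929 i$)
$S + 367 V = \frac{3 i \sqrt{110}}{5} + 367 \left(- \frac{55}{2}\right) = \frac{3 i \sqrt{110}}{5} - \frac{20185}{2} = - \frac{20185}{2} + \frac{3 i \sqrt{110}}{5}$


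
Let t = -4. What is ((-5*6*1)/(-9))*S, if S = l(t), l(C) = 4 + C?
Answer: 0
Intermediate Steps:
S = 0 (S = 4 - 4 = 0)
((-5*6*1)/(-9))*S = ((-5*6*1)/(-9))*0 = -(-10)/3*0 = -⅑*(-30)*0 = (10/3)*0 = 0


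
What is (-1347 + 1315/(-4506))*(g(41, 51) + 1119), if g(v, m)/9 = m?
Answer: -1596645911/751 ≈ -2.1260e+6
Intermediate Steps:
g(v, m) = 9*m
(-1347 + 1315/(-4506))*(g(41, 51) + 1119) = (-1347 + 1315/(-4506))*(9*51 + 1119) = (-1347 + 1315*(-1/4506))*(459 + 1119) = (-1347 - 1315/4506)*1578 = -6070897/4506*1578 = -1596645911/751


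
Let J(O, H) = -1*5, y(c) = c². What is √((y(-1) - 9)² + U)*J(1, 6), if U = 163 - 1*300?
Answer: -5*I*√73 ≈ -42.72*I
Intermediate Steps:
J(O, H) = -5
U = -137 (U = 163 - 300 = -137)
√((y(-1) - 9)² + U)*J(1, 6) = √(((-1)² - 9)² - 137)*(-5) = √((1 - 9)² - 137)*(-5) = √((-8)² - 137)*(-5) = √(64 - 137)*(-5) = √(-73)*(-5) = (I*√73)*(-5) = -5*I*√73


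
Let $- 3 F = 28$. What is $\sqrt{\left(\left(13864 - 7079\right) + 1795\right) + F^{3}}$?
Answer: $\frac{2 \sqrt{157281}}{9} \approx 88.13$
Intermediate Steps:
$F = - \frac{28}{3}$ ($F = \left(- \frac{1}{3}\right) 28 = - \frac{28}{3} \approx -9.3333$)
$\sqrt{\left(\left(13864 - 7079\right) + 1795\right) + F^{3}} = \sqrt{\left(\left(13864 - 7079\right) + 1795\right) + \left(- \frac{28}{3}\right)^{3}} = \sqrt{\left(6785 + 1795\right) - \frac{21952}{27}} = \sqrt{8580 - \frac{21952}{27}} = \sqrt{\frac{209708}{27}} = \frac{2 \sqrt{157281}}{9}$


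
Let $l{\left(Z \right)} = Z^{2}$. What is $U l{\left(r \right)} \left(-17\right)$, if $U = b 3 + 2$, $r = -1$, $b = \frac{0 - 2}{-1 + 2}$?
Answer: $68$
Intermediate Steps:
$b = -2$ ($b = - \frac{2}{1} = \left(-2\right) 1 = -2$)
$U = -4$ ($U = \left(-2\right) 3 + 2 = -6 + 2 = -4$)
$U l{\left(r \right)} \left(-17\right) = - 4 \left(-1\right)^{2} \left(-17\right) = \left(-4\right) 1 \left(-17\right) = \left(-4\right) \left(-17\right) = 68$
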